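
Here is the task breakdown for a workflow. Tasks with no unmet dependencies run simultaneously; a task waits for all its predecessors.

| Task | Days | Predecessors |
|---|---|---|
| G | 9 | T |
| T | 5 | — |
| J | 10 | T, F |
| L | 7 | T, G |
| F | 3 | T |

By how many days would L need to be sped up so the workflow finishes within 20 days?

Current finish: 21 days; target: 20.
L is on every critical path, so each day cut from L cuts the finish by one (this holds down to a finish of 18).
Need 21 − 20 = 1 day off L → L becomes 6 days, finish becomes 20.

1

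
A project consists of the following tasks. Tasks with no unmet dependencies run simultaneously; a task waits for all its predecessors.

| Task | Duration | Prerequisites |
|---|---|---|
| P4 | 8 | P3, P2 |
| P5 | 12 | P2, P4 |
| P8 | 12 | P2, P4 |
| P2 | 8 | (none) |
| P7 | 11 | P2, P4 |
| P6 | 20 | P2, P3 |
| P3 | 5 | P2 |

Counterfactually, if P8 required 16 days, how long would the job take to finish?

37

Critical path before the change: P2→P3→P4→P8 = 8+5+8+12 = 33 giving 33 days.
P8 lies on that path, so at 16 days the path becomes 37 days.
No other chain overtakes it, so the finish is 37 days.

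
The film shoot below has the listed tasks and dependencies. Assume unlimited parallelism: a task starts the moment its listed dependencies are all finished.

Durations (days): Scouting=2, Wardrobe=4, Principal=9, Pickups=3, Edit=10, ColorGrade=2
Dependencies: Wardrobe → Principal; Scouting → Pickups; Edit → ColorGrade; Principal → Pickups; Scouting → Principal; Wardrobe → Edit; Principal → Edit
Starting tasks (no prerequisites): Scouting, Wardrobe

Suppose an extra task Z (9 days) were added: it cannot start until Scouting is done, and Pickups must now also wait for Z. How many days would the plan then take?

Originally the plan takes 25 days.
With Z inserted, Pickups now waits for max(Scouting, Principal, Z).
New critical path: Wardrobe→Principal→Edit→ColorGrade = 4+9+10+2 = 25 ⇒ 25 days.

25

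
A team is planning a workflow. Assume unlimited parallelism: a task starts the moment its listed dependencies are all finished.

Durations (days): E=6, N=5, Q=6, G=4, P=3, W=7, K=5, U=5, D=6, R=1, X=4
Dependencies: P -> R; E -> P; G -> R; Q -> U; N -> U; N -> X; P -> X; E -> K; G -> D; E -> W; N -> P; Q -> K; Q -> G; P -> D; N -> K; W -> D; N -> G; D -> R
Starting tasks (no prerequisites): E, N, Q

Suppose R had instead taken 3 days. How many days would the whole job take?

Baseline: E→W→D→R = 6+7+6+1 = 20 → 20 days.
Since R is critical, the +2 change carries straight to that chain (now 22 days).
The critical path is still E→W→D→R; finish is now 22 days.

22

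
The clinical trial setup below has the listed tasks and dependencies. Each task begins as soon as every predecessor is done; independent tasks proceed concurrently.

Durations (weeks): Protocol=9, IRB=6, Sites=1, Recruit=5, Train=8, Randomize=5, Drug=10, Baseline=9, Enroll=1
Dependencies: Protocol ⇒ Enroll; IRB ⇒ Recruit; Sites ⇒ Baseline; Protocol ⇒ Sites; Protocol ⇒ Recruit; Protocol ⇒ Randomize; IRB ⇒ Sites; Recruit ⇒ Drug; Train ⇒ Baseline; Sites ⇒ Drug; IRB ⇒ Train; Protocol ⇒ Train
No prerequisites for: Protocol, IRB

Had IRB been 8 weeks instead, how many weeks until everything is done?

26

Baseline: Protocol→Train→Baseline = 9+8+9 = 26 → 26 weeks.
IRB is off the critical path — its longest chain is 23 weeks, giving 3 of slack.
That remains the longest chain; total 26 weeks.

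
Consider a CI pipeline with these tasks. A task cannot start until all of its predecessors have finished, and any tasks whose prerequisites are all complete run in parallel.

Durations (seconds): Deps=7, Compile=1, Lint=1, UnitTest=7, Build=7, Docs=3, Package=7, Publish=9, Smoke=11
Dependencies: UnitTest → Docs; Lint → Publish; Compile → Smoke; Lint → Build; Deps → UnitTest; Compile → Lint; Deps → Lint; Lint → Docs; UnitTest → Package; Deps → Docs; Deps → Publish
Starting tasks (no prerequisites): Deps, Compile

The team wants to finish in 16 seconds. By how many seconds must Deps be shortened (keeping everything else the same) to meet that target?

5

Current finish: 21 seconds; target: 16.
Deps is on every critical path, so each second cut from Deps cuts the finish by one (this holds down to a finish of 15).
Need 21 − 16 = 5 seconds off Deps → Deps becomes 2 seconds, finish becomes 16.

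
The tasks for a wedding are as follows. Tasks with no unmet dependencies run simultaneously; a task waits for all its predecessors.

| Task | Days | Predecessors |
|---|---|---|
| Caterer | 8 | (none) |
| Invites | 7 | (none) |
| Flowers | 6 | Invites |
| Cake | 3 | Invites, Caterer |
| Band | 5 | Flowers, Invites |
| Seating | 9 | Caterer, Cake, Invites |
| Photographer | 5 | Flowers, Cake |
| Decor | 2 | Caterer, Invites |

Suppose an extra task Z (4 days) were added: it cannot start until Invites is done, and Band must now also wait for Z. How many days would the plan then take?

Originally the plan takes 20 days.
With Z inserted, Band now waits for max(Flowers, Invites, Z).
New critical path: Caterer→Cake→Seating = 8+3+9 = 20 ⇒ 20 days.

20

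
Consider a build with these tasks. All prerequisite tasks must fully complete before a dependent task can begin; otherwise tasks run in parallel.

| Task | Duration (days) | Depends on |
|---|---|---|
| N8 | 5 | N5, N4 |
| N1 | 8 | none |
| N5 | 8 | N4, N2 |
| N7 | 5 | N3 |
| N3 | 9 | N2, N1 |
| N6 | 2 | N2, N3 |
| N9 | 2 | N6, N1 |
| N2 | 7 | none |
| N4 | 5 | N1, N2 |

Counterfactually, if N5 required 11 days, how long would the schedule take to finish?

As given, the longest chain is N1→N4→N5→N8 = 8+5+8+5 = 26, so the finish is 26 days.
N5 lies on that path, so at 11 days the path becomes 29 days.
No other chain overtakes it, so the finish is 29 days.

29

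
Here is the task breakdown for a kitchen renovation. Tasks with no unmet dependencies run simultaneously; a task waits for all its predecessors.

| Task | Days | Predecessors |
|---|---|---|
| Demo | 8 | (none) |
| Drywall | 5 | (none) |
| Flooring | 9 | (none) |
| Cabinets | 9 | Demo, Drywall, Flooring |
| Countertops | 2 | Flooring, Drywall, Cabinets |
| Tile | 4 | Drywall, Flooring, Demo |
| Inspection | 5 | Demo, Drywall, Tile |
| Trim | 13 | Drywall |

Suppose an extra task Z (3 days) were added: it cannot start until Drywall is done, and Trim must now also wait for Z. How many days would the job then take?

21

Originally the job takes 20 days.
With Z inserted, Trim now waits for max(Drywall, Z).
New critical path: Drywall→Z→Trim = 5+3+13 = 21 ⇒ 21 days.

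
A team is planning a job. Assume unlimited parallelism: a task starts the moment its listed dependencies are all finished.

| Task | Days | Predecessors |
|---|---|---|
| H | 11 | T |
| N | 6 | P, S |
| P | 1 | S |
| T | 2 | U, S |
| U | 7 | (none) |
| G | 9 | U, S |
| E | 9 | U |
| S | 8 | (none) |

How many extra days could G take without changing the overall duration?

Critical path: S→T→H = 8+2+11 = 21, so the finish is 21 days.
G finishes as early as 17 and must finish by 21.
Slack of G = 12 − 8 = 4 days.

4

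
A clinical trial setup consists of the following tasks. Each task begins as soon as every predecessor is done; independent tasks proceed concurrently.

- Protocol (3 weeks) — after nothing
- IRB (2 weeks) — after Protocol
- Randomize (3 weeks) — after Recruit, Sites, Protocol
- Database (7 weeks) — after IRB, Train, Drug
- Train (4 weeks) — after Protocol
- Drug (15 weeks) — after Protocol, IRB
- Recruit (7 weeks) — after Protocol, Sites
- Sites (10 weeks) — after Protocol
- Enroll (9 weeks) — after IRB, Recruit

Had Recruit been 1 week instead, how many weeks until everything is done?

27

The binding path is Protocol→Sites→Recruit→Enroll = 3+10+7+9 = 29; finish at 29 weeks.
Recruit lies on that path, so at 1 week the path becomes 23 weeks.
Now Protocol→IRB→Drug→Database = 3+2+15+7 = 27 is longest, so the finish becomes 27 weeks.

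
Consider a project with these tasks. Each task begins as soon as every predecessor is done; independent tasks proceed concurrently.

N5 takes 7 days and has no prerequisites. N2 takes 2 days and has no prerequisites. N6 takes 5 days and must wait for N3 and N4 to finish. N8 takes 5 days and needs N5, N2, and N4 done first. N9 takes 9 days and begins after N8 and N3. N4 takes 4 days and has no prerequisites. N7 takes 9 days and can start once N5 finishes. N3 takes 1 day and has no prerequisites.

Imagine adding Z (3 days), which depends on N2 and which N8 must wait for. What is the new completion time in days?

Originally the schedule takes 21 days.
With Z inserted, N8 now waits for max(N5, N2, N4, Z).
New critical path: N5→N8→N9 = 7+5+9 = 21 ⇒ 21 days.

21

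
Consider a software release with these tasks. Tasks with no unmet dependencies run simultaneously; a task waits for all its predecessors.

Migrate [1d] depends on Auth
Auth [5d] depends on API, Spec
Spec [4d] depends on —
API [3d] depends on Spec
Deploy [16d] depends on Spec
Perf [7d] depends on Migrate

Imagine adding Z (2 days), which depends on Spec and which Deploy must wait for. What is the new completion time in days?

22

Originally the plan takes 20 days.
With Z inserted, Deploy now waits for max(Spec, Z).
New critical path: Spec→Z→Deploy = 4+2+16 = 22 ⇒ 22 days.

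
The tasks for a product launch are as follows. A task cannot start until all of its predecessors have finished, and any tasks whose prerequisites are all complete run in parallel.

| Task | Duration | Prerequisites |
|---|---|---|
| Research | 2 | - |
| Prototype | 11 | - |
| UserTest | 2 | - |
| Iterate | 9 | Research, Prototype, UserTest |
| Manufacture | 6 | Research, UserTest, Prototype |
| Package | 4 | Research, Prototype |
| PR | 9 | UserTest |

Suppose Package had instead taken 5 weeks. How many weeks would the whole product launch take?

20

The binding path is Prototype→Iterate = 11+9 = 20; finish at 20 weeks.
The longest path through Package is only 15 weeks, so Package has float 5.
No other chain overtakes it, so the finish is 20 weeks.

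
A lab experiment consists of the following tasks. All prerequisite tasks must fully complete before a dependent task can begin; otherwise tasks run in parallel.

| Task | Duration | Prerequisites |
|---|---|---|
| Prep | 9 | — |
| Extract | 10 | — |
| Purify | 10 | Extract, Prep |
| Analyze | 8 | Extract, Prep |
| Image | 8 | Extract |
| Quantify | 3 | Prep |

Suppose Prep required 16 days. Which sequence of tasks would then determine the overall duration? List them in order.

Prep, Purify

Baseline: Extract→Purify = 10+10 = 20 → 20 days.
The longest path through Prep is only 19 days, so Prep has float 1.
New critical path: Prep→Purify = 16+10 = 26 ⇒ 26 days.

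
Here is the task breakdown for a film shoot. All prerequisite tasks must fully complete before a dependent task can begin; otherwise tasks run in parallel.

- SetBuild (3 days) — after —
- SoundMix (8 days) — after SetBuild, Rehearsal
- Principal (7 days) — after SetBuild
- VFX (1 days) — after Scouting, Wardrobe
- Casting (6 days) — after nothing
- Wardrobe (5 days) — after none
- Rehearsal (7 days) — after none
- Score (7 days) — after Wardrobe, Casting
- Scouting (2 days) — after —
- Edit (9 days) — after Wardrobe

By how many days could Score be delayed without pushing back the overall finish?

2

Critical path: Rehearsal→SoundMix = 7+8 = 15, so the finish is 15 days.
The longest chain containing Score totals 13 days.
Float = 15 − 13 = 2.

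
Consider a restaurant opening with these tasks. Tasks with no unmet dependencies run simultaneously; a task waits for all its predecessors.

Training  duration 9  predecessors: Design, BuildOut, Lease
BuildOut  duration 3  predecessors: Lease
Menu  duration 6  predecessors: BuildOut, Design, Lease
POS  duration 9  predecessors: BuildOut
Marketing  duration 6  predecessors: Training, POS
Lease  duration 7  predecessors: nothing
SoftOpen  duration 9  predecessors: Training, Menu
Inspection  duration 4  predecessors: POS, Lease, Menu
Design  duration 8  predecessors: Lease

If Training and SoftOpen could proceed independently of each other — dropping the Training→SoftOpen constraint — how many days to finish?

Original critical path: Lease→Design→Training→SoftOpen = 7+8+9+9 = 33 ⇒ 33 days.
Without Training→SoftOpen, SoftOpen's earliest start moves from 24 to 21.
New critical path: Lease→Design→Menu→SoftOpen = 7+8+6+9 = 30 ⇒ 30 days.

30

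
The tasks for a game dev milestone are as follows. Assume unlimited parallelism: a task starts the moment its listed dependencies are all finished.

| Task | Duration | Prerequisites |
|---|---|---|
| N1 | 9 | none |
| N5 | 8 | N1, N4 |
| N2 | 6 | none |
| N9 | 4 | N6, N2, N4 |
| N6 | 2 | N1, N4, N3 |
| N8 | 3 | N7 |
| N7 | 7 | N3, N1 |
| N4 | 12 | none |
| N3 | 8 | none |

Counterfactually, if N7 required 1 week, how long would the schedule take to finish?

20

As given, the longest chain is N4→N5 = 12+8 = 20, so the finish is 20 weeks.
The longest path through N7 is only 19 weeks, so N7 has float 1.
No other chain overtakes it, so the finish is 20 weeks.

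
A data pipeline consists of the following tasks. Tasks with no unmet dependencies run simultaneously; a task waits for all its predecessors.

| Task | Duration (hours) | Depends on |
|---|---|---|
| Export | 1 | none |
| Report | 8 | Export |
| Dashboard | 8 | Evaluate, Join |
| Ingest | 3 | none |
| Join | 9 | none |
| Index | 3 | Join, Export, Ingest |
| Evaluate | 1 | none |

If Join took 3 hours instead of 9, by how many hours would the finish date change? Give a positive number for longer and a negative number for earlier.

As given, the longest chain is Join→Dashboard = 9+8 = 17, so the finish is 17 hours.
Join is on the critical path; changing it to 3 makes that path 11 hours.
The critical path is still Join→Dashboard; finish is now 11 hours.
Change in finish: 11 − 17 = -6 hours.

-6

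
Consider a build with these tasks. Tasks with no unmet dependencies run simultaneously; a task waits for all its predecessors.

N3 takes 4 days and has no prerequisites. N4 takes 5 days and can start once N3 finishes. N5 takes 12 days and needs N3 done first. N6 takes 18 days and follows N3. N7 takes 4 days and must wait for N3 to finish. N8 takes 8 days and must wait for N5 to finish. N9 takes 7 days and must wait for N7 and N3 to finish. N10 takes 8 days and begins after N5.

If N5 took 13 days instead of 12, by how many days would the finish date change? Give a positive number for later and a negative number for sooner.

Actual critical path: N3→N5→N8 = 4+12+8 = 24 ⇒ 24 days.
N5 lies on that path, so at 13 days the path becomes 25 days.
No other chain overtakes it, so the finish is 25 days.
Change in finish: 25 − 24 = +1 days.

1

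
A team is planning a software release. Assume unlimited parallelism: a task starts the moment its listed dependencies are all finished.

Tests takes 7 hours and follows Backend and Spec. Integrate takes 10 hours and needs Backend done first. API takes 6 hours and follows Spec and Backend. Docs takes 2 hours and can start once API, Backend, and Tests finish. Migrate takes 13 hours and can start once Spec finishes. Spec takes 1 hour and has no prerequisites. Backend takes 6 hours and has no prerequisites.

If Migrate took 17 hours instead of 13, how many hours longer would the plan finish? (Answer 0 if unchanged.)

The binding path is Backend→Integrate = 6+10 = 16; finish at 16 hours.
The longest path through Migrate is only 14 hours, so Migrate has float 2.
New critical path: Spec→Migrate = 1+17 = 18 ⇒ 18 hours.
Change in finish: 18 − 16 = +2 hours.

2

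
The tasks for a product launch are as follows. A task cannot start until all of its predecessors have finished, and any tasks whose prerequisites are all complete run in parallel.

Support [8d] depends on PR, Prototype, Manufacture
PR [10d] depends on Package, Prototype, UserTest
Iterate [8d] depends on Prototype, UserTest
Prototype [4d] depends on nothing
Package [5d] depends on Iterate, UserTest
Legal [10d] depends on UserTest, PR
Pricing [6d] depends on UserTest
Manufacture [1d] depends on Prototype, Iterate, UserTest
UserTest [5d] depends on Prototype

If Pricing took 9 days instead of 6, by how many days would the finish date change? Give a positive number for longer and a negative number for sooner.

As given, the longest chain is Prototype→UserTest→Iterate→Package→PR→Legal = 4+5+8+5+10+10 = 42, so the finish is 42 days.
Pricing has 27 days of float (longest path through it is 15).
The critical path is still Prototype→UserTest→Iterate→Package→PR→Legal; finish is now 42 days.
Change in finish: 42 − 42 = +0 days.

0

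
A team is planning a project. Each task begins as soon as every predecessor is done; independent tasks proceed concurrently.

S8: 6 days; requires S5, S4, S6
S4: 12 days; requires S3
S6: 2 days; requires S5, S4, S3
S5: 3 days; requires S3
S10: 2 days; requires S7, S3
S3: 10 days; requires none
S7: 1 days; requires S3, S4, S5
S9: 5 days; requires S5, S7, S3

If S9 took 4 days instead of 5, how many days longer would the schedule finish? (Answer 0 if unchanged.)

0

The binding path is S3→S4→S6→S8 = 10+12+2+6 = 30; finish at 30 days.
The longest path through S9 is only 28 days, so S9 has float 2.
No other chain overtakes it, so the finish is 30 days.
Change in finish: 30 − 30 = +0 days.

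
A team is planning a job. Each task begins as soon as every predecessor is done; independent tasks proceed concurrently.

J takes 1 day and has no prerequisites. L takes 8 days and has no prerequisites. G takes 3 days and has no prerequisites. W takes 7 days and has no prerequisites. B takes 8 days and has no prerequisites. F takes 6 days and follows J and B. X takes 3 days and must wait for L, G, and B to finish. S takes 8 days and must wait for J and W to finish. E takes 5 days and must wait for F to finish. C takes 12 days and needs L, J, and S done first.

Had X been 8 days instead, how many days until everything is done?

As given, the longest chain is W→S→C = 7+8+12 = 27, so the finish is 27 days.
X is off the critical path — its longest chain is 11 days, giving 16 of slack.
That remains the longest chain; total 27 days.

27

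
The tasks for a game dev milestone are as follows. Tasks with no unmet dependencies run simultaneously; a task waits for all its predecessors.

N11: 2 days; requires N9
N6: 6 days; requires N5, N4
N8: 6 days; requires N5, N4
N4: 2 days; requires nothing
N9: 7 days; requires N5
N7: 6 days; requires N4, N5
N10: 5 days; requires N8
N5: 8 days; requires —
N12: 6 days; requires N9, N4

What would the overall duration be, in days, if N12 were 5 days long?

20

As given, the longest chain is N5→N9→N12 = 8+7+6 = 21, so the finish is 21 days.
N12 is on the critical path; changing it to 5 makes that path 20 days.
The critical path is still N5→N9→N12; finish is now 20 days.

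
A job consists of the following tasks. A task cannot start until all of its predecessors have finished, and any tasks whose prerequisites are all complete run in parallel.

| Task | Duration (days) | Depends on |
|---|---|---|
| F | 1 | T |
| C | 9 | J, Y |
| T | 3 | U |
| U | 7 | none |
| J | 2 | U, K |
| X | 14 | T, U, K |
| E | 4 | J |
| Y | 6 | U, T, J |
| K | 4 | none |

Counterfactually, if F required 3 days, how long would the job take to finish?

25

Baseline: U→T→Y→C = 7+3+6+9 = 25 → 25 days.
The longest path through F is only 11 days, so F has float 14.
No other chain overtakes it, so the finish is 25 days.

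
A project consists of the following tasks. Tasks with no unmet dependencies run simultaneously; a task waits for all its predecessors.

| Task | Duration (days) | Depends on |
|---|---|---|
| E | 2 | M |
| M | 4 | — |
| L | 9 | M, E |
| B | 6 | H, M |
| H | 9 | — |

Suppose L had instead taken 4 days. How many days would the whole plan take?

15

Baseline: M→E→L = 4+2+9 = 15 → 15 days.
L lies on that path, so at 4 days the path becomes 10 days.
The binding chain switches to H→B = 9+6 = 15; finish 15 days.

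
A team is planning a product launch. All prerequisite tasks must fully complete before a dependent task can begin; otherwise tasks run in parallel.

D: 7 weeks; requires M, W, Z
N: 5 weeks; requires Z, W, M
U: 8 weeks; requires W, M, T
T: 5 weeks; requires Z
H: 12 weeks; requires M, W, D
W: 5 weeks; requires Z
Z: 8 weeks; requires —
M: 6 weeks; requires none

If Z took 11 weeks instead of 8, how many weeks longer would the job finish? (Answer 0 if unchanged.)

3

As given, the longest chain is Z→W→D→H = 8+5+7+12 = 32, so the finish is 32 weeks.
Z is on the critical path; changing it to 11 makes that path 35 weeks.
No other chain overtakes it, so the finish is 35 weeks.
Change in finish: 35 − 32 = +3 weeks.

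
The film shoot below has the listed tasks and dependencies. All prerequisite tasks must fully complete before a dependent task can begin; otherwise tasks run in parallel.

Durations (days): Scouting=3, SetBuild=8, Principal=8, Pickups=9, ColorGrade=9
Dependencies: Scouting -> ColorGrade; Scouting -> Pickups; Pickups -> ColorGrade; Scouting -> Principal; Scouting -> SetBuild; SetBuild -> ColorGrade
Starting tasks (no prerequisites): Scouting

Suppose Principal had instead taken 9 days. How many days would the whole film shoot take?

The binding path is Scouting→Pickups→ColorGrade = 3+9+9 = 21; finish at 21 days.
Principal has 10 days of float (longest path through it is 11).
No other chain overtakes it, so the finish is 21 days.

21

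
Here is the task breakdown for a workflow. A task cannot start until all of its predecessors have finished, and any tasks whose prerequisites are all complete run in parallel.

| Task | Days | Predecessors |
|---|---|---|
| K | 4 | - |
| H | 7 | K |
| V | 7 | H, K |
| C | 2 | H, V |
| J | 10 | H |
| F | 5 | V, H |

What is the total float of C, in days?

3

The longest chain is K→H→V→F = 4+7+7+5 = 23; overall finish 23 days.
The longest chain containing C totals 20 days.
So C can slip 23 − 20 = 3 days.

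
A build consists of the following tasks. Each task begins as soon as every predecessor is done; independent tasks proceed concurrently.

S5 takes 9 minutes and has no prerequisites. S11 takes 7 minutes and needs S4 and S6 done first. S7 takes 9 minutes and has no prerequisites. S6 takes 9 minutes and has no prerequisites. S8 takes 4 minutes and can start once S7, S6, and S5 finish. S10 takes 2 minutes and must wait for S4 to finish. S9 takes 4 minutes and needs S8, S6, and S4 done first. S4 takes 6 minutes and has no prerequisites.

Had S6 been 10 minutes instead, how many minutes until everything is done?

Baseline: S6→S8→S9 = 9+4+4 = 17 → 17 minutes.
Since S6 is critical, the +1 change carries straight to that chain (now 18 minutes).
The critical path is still S6→S8→S9; finish is now 18 minutes.

18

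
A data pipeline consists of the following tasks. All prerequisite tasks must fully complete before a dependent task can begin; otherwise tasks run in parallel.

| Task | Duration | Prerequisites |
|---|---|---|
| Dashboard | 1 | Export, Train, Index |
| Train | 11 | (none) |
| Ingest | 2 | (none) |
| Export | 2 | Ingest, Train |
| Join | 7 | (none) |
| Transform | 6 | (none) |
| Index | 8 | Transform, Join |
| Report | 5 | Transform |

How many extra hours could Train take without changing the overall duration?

2

Critical path: Join→Index→Dashboard = 7+8+1 = 16, so the finish is 16 hours.
The longest chain containing Train totals 14 hours.
Float = 16 − 14 = 2.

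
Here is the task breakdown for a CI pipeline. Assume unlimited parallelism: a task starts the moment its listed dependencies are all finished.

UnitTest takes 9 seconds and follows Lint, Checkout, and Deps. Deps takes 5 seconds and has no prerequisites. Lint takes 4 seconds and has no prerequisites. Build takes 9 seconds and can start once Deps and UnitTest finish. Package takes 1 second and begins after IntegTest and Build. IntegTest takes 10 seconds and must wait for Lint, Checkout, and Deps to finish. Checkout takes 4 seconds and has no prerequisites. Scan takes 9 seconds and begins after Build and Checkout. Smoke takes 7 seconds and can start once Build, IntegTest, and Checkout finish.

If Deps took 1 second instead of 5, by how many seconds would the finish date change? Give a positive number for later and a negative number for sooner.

-1

Critical path before the change: Deps→UnitTest→Build→Scan = 5+9+9+9 = 32 giving 32 seconds.
Since Deps is critical, the -4 change carries straight to that chain (now 28 seconds).
The binding chain switches to Checkout→UnitTest→Build→Scan = 4+9+9+9 = 31; finish 31 seconds.
Change in finish: 31 − 32 = -1 seconds.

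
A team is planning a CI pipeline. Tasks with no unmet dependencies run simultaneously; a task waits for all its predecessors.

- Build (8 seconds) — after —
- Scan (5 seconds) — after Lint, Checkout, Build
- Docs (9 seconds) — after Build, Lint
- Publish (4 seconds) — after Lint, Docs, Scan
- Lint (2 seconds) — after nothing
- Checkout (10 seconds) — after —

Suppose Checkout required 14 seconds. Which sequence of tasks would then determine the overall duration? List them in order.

Checkout, Scan, Publish

Critical path before the change: Build→Docs→Publish = 8+9+4 = 21 giving 21 seconds.
The longest path through Checkout is only 19 seconds, so Checkout has float 2.
Now Checkout→Scan→Publish = 14+5+4 = 23 is longest, so the finish becomes 23 seconds.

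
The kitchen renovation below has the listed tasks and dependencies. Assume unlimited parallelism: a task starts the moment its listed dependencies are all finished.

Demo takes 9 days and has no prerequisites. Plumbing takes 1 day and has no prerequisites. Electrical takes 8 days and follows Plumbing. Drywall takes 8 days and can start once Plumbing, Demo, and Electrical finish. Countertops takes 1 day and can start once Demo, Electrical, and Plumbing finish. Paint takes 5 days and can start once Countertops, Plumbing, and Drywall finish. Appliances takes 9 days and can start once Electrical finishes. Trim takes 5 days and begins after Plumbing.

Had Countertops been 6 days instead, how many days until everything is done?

22

Actual critical path: Demo→Drywall→Paint = 9+8+5 = 22 ⇒ 22 days.
Countertops has 7 days of float (longest path through it is 15).
That remains the longest chain; total 22 days.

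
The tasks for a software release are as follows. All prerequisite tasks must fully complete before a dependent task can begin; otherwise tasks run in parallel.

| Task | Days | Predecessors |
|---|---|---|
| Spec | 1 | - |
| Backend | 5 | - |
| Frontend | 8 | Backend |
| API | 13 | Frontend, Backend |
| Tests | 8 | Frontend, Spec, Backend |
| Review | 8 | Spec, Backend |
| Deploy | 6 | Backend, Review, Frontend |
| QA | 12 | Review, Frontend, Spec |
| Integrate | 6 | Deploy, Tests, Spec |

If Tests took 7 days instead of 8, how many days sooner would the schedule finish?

The binding path is Backend→Frontend→Tests→Integrate = 5+8+8+6 = 27; finish at 27 days.
Since Tests is critical, the -1 change carries straight to that chain (now 26 days).
Now Backend→Frontend→API = 5+8+13 = 26 is longest, so the finish becomes 26 days.
Change in finish: 26 − 27 = -1 days.

1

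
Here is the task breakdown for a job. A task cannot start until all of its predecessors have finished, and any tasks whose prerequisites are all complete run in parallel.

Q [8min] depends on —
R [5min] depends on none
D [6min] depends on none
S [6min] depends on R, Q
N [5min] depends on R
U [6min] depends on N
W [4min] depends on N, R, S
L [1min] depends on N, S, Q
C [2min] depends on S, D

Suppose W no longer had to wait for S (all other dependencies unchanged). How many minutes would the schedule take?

16

Before: longest chain Q→S→W = 8+6+4 = 18, finish 18.
Without S→W, W's earliest start moves from 14 to 10.
After: Q→S→C = 8+6+2 = 16 → 16 minutes.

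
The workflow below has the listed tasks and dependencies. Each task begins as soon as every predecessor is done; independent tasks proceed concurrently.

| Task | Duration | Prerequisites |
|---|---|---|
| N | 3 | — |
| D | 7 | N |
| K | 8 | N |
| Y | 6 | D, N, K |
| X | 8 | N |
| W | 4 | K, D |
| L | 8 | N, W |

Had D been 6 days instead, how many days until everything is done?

Critical path before the change: N→K→W→L = 3+8+4+8 = 23 giving 23 days.
D is off the critical path — its longest chain is 22 days, giving 1 of slack.
The critical path is still N→K→W→L; finish is now 23 days.

23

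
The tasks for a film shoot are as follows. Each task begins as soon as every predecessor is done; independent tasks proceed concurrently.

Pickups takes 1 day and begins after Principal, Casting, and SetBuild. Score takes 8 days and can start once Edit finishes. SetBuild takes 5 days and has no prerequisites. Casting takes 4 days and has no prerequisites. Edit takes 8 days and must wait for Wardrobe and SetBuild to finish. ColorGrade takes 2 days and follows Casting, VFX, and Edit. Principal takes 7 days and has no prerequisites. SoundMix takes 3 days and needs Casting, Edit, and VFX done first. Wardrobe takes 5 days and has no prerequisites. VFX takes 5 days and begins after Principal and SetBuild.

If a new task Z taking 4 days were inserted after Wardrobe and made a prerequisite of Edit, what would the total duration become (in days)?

25

Originally the film shoot takes 21 days.
With Z inserted, Edit now waits for max(Wardrobe, SetBuild, Z).
New critical path: Wardrobe→Z→Edit→Score = 5+4+8+8 = 25 ⇒ 25 days.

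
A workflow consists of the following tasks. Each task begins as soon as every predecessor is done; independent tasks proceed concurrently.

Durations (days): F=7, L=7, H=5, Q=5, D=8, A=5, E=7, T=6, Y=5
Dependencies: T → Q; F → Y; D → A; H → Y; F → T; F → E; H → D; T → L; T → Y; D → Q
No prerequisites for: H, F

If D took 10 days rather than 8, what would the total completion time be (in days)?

20

The binding path is F→T→L = 7+6+7 = 20; finish at 20 days.
The longest path through D is only 18 days, so D has float 2.
Now H→D→A = 5+10+5 = 20 is longest, so the finish becomes 20 days.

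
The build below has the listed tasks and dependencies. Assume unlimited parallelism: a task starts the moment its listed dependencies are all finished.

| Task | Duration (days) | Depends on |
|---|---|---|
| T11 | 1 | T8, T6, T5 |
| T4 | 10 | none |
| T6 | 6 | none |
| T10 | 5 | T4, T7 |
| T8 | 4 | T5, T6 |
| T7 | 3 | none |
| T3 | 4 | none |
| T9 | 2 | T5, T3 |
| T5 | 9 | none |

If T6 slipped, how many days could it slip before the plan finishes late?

4

The longest chain is T4→T10 = 10+5 = 15; overall finish 15 days.
T6 finishes as early as 6 and must finish by 10.
So T6 can slip 10 − 6 = 4 days.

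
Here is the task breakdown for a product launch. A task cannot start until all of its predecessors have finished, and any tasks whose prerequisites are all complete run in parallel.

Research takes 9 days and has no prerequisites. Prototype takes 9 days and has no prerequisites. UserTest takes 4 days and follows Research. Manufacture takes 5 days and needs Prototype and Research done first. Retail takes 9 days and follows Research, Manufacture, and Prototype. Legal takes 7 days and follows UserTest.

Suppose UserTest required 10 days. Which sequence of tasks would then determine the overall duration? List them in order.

Critical path before the change: Research→Manufacture→Retail = 9+5+9 = 23 giving 23 days.
UserTest has 3 days of float (longest path through it is 20).
The binding chain switches to Research→UserTest→Legal = 9+10+7 = 26; finish 26 days.

Research, UserTest, Legal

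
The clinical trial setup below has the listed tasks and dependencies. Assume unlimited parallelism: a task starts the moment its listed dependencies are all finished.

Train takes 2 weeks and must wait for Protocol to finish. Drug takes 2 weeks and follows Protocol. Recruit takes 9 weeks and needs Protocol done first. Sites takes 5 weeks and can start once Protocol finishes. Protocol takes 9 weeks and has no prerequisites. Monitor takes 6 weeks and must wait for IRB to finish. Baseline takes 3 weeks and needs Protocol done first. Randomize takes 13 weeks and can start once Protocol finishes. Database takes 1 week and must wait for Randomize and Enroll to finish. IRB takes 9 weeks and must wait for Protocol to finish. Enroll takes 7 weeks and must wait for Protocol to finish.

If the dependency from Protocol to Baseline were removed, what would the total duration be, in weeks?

Original critical path: Protocol→IRB→Monitor = 9+9+6 = 24 ⇒ 24 weeks.
Without Protocol→Baseline, Baseline's earliest start moves from 9 to 0.
After: Protocol→IRB→Monitor = 9+9+6 = 24 → 24 weeks.

24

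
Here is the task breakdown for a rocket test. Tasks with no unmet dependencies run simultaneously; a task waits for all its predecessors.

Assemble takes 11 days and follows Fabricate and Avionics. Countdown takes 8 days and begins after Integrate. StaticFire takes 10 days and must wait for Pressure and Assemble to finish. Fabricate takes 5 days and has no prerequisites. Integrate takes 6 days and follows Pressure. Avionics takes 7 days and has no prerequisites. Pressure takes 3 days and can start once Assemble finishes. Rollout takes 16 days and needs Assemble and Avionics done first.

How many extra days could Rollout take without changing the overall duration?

1

Critical path: Avionics→Assemble→Pressure→Integrate→Countdown = 7+11+3+6+8 = 35, so the finish is 35 days.
Rollout finishes as early as 34 and must finish by 35.
Float = 35 − 34 = 1.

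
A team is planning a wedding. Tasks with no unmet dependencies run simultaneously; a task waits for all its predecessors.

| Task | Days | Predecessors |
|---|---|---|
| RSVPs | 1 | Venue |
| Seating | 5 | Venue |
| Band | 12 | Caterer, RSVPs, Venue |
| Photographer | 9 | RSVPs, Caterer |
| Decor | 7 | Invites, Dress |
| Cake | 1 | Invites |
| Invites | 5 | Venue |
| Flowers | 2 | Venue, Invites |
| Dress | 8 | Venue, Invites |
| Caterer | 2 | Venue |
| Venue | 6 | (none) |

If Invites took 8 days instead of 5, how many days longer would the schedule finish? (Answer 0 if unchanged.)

As given, the longest chain is Venue→Invites→Dress→Decor = 6+5+8+7 = 26, so the finish is 26 days.
Invites lies on that path, so at 8 days the path becomes 29 days.
That remains the longest chain; total 29 days.
Change in finish: 29 − 26 = +3 days.

3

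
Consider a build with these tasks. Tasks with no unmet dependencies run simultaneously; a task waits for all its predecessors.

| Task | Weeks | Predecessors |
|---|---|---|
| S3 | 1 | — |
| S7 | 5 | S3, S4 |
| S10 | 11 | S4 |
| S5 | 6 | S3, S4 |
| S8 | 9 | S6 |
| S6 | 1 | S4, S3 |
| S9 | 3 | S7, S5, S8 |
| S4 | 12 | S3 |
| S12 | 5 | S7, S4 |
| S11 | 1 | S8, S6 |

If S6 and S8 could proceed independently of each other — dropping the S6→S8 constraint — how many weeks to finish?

With the dependency in place, S3→S4→S6→S8→S9 = 1+12+1+9+3 = 26 sets the finish at 26 weeks.
Without S6→S8, S8's earliest start moves from 14 to 0.
The longest chain is now S3→S4→S10 = 1+12+11 = 24, so the build takes 24 weeks.

24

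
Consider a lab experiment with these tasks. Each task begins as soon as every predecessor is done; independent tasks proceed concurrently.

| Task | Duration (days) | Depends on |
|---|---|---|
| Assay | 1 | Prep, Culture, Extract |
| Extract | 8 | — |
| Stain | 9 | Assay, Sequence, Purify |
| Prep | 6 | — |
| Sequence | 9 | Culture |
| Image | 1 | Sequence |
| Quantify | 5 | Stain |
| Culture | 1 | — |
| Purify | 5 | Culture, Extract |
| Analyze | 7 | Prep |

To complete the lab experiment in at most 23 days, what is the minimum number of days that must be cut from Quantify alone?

4

Current finish: 27 days; target: 23.
Quantify is on every critical path, so each day cut from Quantify cuts the finish by one (this holds down to a finish of 23).
Need 27 − 23 = 4 days off Quantify → Quantify becomes 1 day, finish becomes 23.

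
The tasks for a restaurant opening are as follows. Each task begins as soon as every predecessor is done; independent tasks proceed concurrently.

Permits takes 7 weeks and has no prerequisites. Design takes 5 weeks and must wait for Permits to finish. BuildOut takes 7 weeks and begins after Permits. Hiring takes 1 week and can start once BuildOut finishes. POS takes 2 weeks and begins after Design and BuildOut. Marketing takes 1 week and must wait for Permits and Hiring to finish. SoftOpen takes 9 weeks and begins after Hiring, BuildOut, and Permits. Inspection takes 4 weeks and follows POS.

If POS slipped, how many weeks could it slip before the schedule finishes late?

Critical path: Permits→BuildOut→Hiring→SoftOpen = 7+7+1+9 = 24, so the finish is 24 weeks.
Longest path through POS: 20 weeks (earliest finish 16, latest finish 20).
Float = 24 − 20 = 4.

4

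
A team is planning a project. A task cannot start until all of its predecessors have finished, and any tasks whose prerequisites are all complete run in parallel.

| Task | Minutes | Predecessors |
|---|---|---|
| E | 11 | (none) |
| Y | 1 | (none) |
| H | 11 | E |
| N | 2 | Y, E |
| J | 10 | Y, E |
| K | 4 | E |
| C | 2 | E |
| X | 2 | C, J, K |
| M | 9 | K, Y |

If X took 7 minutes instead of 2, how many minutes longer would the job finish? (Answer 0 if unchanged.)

4

The binding path is E→K→M = 11+4+9 = 24; finish at 24 minutes.
X has 1 minute of float (longest path through it is 23).
The binding chain switches to E→J→X = 11+10+7 = 28; finish 28 minutes.
Change in finish: 28 − 24 = +4 minutes.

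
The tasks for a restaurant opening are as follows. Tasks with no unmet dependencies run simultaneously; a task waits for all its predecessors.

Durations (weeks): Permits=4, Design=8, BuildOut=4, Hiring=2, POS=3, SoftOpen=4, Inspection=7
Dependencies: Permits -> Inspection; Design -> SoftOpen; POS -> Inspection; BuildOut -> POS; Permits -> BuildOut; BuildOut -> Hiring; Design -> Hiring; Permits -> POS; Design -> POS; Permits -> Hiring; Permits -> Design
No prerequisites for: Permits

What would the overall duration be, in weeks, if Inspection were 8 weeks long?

The binding path is Permits→Design→POS→Inspection = 4+8+3+7 = 22; finish at 22 weeks.
Inspection is on the critical path; changing it to 8 makes that path 23 weeks.
The critical path is still Permits→Design→POS→Inspection; finish is now 23 weeks.

23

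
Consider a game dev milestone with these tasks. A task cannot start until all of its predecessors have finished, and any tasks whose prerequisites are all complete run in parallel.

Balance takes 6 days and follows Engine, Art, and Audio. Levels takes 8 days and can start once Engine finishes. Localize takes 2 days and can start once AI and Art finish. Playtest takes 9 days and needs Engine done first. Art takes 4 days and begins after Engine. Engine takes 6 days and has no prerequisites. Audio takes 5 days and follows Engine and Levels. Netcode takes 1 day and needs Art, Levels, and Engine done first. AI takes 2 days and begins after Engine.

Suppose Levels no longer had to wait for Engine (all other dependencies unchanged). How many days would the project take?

Original critical path: Engine→Levels→Audio→Balance = 6+8+5+6 = 25 ⇒ 25 days.
Without Engine→Levels, Levels's earliest start moves from 6 to 0.
After: Levels→Audio→Balance = 8+5+6 = 19 → 19 days.

19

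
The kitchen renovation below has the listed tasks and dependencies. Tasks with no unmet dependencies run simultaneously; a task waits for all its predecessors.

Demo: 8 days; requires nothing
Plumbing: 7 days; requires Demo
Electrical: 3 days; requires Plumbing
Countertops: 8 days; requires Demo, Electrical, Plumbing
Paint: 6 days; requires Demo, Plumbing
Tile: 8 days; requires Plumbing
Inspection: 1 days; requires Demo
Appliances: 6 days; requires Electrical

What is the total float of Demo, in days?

The longest chain is Demo→Plumbing→Electrical→Countertops = 8+7+3+8 = 26; overall finish 26 days.
Demo finishes as early as 8 and must finish by 8.
So Demo can slip 8 − 8 = 0 days.

0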